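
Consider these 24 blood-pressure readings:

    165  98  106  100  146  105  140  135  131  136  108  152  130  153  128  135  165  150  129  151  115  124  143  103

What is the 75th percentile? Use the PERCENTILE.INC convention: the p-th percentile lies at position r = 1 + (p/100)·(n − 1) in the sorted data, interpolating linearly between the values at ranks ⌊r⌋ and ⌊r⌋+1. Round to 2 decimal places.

147.00

Sorted: 98, 100, 103, 105, 106, 108, 115, 124, 128, 129, 130, 131, 135, 135, 136, 140, 143, 146, 150, 151, 152, 153, 165, 165.
n = 24.
r = 1 + (75/100)·(24 − 1) = 1 + 17.25 = 18.25.
Rank 18 is 146 and rank 19 is 150.
Interpolate: 146 + 0.25·(150 − 146) = 146 + 0.25·4 = 147.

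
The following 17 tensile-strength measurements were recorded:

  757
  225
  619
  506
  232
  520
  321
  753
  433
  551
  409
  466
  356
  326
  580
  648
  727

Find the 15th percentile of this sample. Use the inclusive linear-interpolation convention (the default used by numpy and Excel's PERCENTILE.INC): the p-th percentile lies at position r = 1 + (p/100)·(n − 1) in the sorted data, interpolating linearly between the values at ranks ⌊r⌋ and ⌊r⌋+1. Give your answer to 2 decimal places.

Sorted: 225, 232, 321, 326, 356, 409, 433, 466, 506, 520, 551, 580, 619, 648, 727, 753, 757.
n = 17.
r = 1 + (15/100)·(17 − 1) = 1 + 2.4 = 3.4.
Rank 3 is 321 and rank 4 is 326.
Interpolate: 321 + 0.4·(326 − 321) = 321 + 0.4·5 = 323.

323.00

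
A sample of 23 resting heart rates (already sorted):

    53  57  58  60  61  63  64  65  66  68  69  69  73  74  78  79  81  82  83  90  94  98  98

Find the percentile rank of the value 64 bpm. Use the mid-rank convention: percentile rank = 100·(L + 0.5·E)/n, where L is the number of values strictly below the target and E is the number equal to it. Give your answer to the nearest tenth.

Count below 64: L = 6; count equal: E = 1; n = 23.
Percentile rank = 100·(6 + 0.5·1)/23 = 100·6.5/23 = 28.26.

28.3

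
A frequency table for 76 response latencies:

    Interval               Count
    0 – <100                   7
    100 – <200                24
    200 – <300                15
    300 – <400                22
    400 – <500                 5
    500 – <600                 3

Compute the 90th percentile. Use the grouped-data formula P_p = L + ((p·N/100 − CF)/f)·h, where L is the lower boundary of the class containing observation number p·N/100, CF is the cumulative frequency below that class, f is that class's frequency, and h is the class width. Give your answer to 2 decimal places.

408.00

N = 76; target position k = 90/100 · 76 = 68.4.
Cumulative frequencies: 7, 31, 46, 68, 73, 76.
Observation 68.4 falls in the class 400 – <500.
L = 400, CF = 68, f = 5, h = 100.
P90 = 400 + ((68.4 − 68)/5)·100 = 400 + 8 = 408.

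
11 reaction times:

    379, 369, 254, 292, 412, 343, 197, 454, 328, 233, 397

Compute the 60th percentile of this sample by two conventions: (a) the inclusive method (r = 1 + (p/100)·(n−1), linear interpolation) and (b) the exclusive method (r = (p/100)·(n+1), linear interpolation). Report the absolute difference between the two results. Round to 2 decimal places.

2.00

Sorted: 197, 233, 254, 292, 328, 343, 369, 379, 397, 412, 454.
n = 11.
(a) r = 7 → value at rank 7 = 369.
(b) r = 7.2; between ranks 7 (369) and 8 (379): 371.
|369 − 371| = 2.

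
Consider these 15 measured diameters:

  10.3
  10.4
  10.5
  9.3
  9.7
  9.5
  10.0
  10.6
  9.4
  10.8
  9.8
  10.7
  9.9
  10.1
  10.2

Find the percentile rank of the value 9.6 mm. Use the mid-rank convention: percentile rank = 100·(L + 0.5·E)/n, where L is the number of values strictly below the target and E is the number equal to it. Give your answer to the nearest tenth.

20.0

Sorted: 9.3, 9.4, 9.5, 9.7, 9.8, 9.9, 10.0, 10.1, 10.2, 10.3, 10.4, 10.5, 10.6, 10.7, 10.8.
Count below 9.6: L = 3; count equal: E = 0; n = 15.
Percentile rank = 100·(3 + 0.5·0)/15 = 100·3/15 = 20.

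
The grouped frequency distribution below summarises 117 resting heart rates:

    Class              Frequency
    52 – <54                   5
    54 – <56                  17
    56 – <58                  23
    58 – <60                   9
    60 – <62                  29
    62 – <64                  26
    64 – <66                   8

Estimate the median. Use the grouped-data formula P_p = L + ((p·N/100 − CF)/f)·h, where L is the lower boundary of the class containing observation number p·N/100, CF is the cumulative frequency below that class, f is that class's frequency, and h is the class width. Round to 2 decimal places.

60.31

N = 117; target position k = 50/100 · 117 = 58.5.
Cumulative frequencies: 5, 22, 45, 54, 83, 109, 117.
Observation 58.5 falls in the class 60 – <62.
L = 60, CF = 54, f = 29, h = 2.
P50 = 60 + ((58.5 − 54)/29)·2 = 60 + 0.310345 = 60.3103.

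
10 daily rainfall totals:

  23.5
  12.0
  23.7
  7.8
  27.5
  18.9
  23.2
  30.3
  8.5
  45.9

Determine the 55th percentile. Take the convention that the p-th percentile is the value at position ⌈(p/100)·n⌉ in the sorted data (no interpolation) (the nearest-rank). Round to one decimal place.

Sorted: 7.8, 8.5, 12.0, 18.9, 23.2, 23.5, 23.7, 27.5, 30.3, 45.9.
n = 10.
Position = ⌈55/100 · 10⌉ = ⌈5.5⌉ = 6.
The value at rank 6 is 23.5.

23.5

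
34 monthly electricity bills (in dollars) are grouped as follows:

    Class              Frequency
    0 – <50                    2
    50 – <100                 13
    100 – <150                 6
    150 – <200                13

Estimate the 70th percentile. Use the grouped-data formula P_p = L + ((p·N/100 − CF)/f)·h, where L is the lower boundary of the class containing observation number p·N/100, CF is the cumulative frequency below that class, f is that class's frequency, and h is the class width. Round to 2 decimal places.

N = 34; target position k = 70/100 · 34 = 23.8.
Cumulative frequencies: 2, 15, 21, 34.
Observation 23.8 falls in the class 150 – <200.
L = 150, CF = 21, f = 13, h = 50.
P70 = 150 + ((23.8 − 21)/13)·50 = 150 + 10.7692 = 160.769.

160.77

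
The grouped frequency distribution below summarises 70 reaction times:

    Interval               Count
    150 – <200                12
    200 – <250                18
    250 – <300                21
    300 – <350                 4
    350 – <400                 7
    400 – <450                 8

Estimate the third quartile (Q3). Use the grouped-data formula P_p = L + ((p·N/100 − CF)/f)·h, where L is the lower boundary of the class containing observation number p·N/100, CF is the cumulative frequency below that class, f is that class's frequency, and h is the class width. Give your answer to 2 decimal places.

N = 70; target position k = 75/100 · 70 = 52.5.
Cumulative frequencies: 12, 30, 51, 55, 62, 70.
Observation 52.5 falls in the class 300 – <350.
L = 300, CF = 51, f = 4, h = 50.
P75 = 300 + ((52.5 − 51)/4)·50 = 300 + 18.75 = 318.75.

318.75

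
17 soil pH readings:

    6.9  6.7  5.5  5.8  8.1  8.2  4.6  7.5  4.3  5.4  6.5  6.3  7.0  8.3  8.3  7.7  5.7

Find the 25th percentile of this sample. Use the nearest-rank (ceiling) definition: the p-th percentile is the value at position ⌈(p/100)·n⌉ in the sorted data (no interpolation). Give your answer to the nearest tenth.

Sorted: 4.3, 4.6, 5.4, 5.5, 5.7, 5.8, 6.3, 6.5, 6.7, 6.9, 7.0, 7.5, 7.7, 8.1, 8.2, 8.3, 8.3.
n = 17.
Position = ⌈25/100 · 17⌉ = ⌈4.25⌉ = 5.
The value at rank 5 is 5.7.

5.7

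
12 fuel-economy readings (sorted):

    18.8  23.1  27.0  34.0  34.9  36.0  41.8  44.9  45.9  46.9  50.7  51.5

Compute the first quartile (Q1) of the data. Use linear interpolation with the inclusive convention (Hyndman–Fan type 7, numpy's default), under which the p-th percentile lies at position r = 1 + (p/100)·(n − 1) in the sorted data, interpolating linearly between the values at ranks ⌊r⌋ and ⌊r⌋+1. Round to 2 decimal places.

n = 12.
r = 1 + (25/100)·(12 − 1) = 1 + 2.75 = 3.75.
Rank 3 is 27.0 and rank 4 is 34.0.
Interpolate: 27.0 + 0.75·(34.0 − 27.0) = 27.0 + 0.75·7 = 32.25.

32.25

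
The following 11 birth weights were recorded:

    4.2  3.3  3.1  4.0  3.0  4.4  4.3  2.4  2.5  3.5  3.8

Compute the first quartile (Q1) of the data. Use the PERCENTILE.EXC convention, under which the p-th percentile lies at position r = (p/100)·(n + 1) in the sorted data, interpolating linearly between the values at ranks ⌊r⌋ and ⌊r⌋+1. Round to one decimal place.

3.0

Sorted: 2.4, 2.5, 3.0, 3.1, 3.3, 3.5, 3.8, 4.0, 4.2, 4.3, 4.4.
n = 11.
r = (25/100)·(11 + 1) = 3.
r is an integer, so P25 is the value at rank 3: 3.0.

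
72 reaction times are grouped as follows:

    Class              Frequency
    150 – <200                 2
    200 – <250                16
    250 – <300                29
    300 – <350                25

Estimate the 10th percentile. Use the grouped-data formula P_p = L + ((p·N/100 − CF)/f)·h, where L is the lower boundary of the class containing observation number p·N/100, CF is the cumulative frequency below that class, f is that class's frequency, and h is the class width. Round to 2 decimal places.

216.25

N = 72; target position k = 10/100 · 72 = 7.2.
Cumulative frequencies: 2, 18, 47, 72.
Observation 7.2 falls in the class 200 – <250.
L = 200, CF = 2, f = 16, h = 50.
P10 = 200 + ((7.2 − 2)/16)·50 = 200 + 16.25 = 216.25.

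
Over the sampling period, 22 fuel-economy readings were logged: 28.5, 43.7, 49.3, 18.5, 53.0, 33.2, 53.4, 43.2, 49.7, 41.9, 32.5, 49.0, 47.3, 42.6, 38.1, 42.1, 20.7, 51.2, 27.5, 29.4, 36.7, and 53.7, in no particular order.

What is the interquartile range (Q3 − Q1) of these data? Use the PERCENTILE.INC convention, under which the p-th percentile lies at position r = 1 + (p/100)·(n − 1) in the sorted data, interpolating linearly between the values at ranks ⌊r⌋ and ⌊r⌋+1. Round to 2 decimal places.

16.55

Sorted: 18.5, 20.7, 27.5, 28.5, 29.4, 32.5, 33.2, 36.7, 38.1, 41.9, 42.1, 42.6, 43.2, 43.7, 47.3, 49.0, 49.3, 49.7, 51.2, 53.0, 53.4, 53.7.
n = 22.
P25: r = 6.25; ranks 6–7 are 32.5, 33.2; interpolating gives 32.675.
P75: r = 16.75; ranks 16–17 are 49.0, 49.3; interpolating gives 49.225.
Difference: 49.225 − 32.675 = 16.55.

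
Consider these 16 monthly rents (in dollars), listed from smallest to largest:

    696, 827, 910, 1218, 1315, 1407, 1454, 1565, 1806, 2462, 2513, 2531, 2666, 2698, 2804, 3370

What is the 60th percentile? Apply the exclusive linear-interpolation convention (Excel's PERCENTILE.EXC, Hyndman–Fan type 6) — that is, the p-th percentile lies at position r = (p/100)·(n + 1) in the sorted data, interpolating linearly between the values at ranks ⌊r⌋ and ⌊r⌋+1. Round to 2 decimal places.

2472.20

n = 16.
r = (60/100)·(16 + 1) = 10.2.
Rank 10 is 2462 and rank 11 is 2513.
Interpolate: 2462 + 0.2·(2513 − 2462) = 2462 + 0.2·51 = 2472.2.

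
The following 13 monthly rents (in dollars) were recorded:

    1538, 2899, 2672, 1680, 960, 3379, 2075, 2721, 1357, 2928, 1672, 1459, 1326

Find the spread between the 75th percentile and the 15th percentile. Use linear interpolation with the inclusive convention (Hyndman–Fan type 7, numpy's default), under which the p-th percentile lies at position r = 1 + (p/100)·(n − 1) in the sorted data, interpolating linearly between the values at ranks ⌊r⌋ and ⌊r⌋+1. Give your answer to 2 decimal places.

Sorted: 960, 1326, 1357, 1459, 1538, 1672, 1680, 2075, 2672, 2721, 2899, 2928, 3379.
n = 13.
P15: r = 2.8; ranks 2–3 are 1326, 1357; interpolating gives 1350.8.
P75: r = 10 (integer) → 2721.
Difference: 2721 − 1350.8 = 1370.2.

1370.20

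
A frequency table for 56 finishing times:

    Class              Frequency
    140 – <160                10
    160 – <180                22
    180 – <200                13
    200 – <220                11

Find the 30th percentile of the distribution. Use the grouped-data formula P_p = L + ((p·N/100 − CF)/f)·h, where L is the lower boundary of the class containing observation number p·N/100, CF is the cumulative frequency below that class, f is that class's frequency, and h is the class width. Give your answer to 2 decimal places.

166.18

N = 56; target position k = 30/100 · 56 = 16.8.
Cumulative frequencies: 10, 32, 45, 56.
Observation 16.8 falls in the class 160 – <180.
L = 160, CF = 10, f = 22, h = 20.
P30 = 160 + ((16.8 − 10)/22)·20 = 160 + 6.18182 = 166.182.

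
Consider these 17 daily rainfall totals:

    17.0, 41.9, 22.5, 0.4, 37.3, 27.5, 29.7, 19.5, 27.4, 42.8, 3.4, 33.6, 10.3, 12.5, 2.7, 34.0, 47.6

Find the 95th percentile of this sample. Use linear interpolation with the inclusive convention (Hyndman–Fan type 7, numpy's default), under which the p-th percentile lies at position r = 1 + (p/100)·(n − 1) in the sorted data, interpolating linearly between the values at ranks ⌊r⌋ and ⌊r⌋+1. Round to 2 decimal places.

43.76

Sorted: 0.4, 2.7, 3.4, 10.3, 12.5, 17.0, 19.5, 22.5, 27.4, 27.5, 29.7, 33.6, 34.0, 37.3, 41.9, 42.8, 47.6.
n = 17.
r = 1 + (95/100)·(17 − 1) = 1 + 15.2 = 16.2.
Rank 16 is 42.8 and rank 17 is 47.6.
Interpolate: 42.8 + 0.2·(47.6 − 42.8) = 42.8 + 0.2·4.8 = 43.76.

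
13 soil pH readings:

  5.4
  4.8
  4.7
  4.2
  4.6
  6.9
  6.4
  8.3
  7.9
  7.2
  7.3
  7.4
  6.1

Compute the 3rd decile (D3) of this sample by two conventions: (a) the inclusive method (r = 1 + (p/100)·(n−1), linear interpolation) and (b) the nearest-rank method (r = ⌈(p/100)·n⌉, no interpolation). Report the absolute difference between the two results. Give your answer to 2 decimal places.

Sorted: 4.2, 4.6, 4.7, 4.8, 5.4, 6.1, 6.4, 6.9, 7.2, 7.3, 7.4, 7.9, 8.3.
n = 13.
(a) r = 4.6; between ranks 4 (4.8) and 5 (5.4): 5.16.
(b) the nearest-rank method: rank 4 → 4.8.
|5.16 − 4.8| = 0.36.

0.36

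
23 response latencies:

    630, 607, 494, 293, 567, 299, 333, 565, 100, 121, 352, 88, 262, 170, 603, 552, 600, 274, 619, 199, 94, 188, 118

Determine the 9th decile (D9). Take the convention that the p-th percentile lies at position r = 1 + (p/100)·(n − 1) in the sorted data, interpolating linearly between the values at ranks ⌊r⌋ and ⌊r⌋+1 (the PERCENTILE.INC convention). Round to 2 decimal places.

Sorted: 88, 94, 100, 118, 121, 170, 188, 199, 262, 274, 293, 299, 333, 352, 494, 552, 565, 567, 600, 603, 607, 619, 630.
n = 23.
r = 1 + (90/100)·(23 − 1) = 1 + 19.8 = 20.8.
Rank 20 is 603 and rank 21 is 607.
Interpolate: 603 + 0.8·(607 − 603) = 603 + 0.8·4 = 606.2.

606.20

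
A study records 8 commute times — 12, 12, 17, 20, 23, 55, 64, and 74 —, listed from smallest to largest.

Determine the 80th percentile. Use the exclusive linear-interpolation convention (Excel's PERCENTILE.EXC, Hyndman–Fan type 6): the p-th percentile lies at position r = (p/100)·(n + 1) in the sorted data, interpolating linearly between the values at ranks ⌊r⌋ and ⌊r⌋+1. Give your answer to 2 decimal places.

n = 8.
r = (80/100)·(8 + 1) = 7.2.
Rank 7 is 64 and rank 8 is 74.
Interpolate: 64 + 0.2·(74 − 64) = 64 + 0.2·10 = 66.

66.00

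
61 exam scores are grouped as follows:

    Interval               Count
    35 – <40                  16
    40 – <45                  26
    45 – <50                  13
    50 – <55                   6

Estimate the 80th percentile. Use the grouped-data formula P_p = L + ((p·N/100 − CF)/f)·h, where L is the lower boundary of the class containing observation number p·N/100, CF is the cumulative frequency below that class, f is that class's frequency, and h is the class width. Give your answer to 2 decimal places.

N = 61; target position k = 80/100 · 61 = 48.8.
Cumulative frequencies: 16, 42, 55, 61.
Observation 48.8 falls in the class 45 – <50.
L = 45, CF = 42, f = 13, h = 5.
P80 = 45 + ((48.8 − 42)/13)·5 = 45 + 2.61538 = 47.6154.

47.62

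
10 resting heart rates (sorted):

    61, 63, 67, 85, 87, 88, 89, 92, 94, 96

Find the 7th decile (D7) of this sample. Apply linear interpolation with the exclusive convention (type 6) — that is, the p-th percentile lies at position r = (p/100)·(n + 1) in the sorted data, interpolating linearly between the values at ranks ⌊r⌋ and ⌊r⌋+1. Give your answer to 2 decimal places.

91.10

n = 10.
r = (70/100)·(10 + 1) = 7.7.
Rank 7 is 89 and rank 8 is 92.
Interpolate: 89 + 0.7·(92 − 89) = 89 + 0.7·3 = 91.1.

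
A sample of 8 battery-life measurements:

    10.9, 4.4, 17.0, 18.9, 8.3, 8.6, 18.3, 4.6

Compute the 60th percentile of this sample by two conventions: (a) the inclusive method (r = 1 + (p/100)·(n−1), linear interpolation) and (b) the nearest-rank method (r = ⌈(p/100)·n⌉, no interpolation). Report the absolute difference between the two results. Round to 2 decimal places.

Sorted: 4.4, 4.6, 8.3, 8.6, 10.9, 17.0, 18.3, 18.9.
n = 8.
(a) r = 5.2; between ranks 5 (10.9) and 6 (17.0): 12.12.
(b) the nearest-rank method: rank 5 → 10.9.
|12.12 − 10.9| = 1.22.

1.22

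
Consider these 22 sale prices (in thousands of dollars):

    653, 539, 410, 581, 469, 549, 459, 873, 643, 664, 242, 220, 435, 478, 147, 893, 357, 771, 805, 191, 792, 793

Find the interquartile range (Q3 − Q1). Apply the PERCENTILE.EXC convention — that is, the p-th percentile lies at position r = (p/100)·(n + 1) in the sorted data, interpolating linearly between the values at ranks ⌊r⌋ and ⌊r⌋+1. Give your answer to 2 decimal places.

379.50

Sorted: 147, 191, 220, 242, 357, 410, 435, 459, 469, 478, 539, 549, 581, 643, 653, 664, 771, 792, 793, 805, 873, 893.
n = 22.
P25: r = 5.75; ranks 5–6 are 357, 410; interpolating gives 396.75.
P75: r = 17.25; ranks 17–18 are 771, 792; interpolating gives 776.25.
Difference: 776.25 − 396.75 = 379.5.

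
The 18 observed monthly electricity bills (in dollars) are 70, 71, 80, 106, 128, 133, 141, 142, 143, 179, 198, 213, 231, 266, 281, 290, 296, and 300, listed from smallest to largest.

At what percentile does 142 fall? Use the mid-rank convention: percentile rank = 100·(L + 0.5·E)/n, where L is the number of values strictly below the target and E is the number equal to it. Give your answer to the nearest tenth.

41.7

Count below 142: L = 7; count equal: E = 1; n = 18.
Percentile rank = 100·(7 + 0.5·1)/18 = 100·7.5/18 = 41.67.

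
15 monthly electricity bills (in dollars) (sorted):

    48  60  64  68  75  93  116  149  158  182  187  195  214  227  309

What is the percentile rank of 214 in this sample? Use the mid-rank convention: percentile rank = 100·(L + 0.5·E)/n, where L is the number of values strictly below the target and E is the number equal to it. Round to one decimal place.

83.3

Count below 214: L = 12; count equal: E = 1; n = 15.
Percentile rank = 100·(12 + 0.5·1)/15 = 100·12.5/15 = 83.33.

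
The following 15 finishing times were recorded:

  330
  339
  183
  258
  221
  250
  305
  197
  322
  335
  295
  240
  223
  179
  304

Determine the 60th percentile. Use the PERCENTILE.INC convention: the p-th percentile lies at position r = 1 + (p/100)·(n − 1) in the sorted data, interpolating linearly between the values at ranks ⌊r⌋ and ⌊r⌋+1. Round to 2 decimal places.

Sorted: 179, 183, 197, 221, 223, 240, 250, 258, 295, 304, 305, 322, 330, 335, 339.
n = 15.
r = 1 + (60/100)·(15 − 1) = 1 + 8.4 = 9.4.
Rank 9 is 295 and rank 10 is 304.
Interpolate: 295 + 0.4·(304 − 295) = 295 + 0.4·9 = 298.6.

298.60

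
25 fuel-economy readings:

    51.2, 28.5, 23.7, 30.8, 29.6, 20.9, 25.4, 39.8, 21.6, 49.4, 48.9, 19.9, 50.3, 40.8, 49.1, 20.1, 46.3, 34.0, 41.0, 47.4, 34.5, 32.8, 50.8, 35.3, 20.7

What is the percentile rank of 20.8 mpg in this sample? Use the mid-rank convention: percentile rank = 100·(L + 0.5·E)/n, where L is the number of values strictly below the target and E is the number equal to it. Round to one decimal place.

Sorted: 19.9, 20.1, 20.7, 20.9, 21.6, 23.7, 25.4, 28.5, 29.6, 30.8, 32.8, 34.0, 34.5, 35.3, 39.8, 40.8, 41.0, 46.3, 47.4, 48.9, 49.1, 49.4, 50.3, 50.8, 51.2.
Count below 20.8: L = 3; count equal: E = 0; n = 25.
Percentile rank = 100·(3 + 0.5·0)/25 = 100·3/25 = 12.

12.0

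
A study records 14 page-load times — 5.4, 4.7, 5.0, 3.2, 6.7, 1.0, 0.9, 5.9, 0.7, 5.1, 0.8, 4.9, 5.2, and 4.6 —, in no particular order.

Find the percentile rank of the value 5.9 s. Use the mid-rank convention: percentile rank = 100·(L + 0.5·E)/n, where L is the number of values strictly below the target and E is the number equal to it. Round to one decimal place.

89.3

Sorted: 0.7, 0.8, 0.9, 1.0, 3.2, 4.6, 4.7, 4.9, 5.0, 5.1, 5.2, 5.4, 5.9, 6.7.
Count below 5.9: L = 12; count equal: E = 1; n = 14.
Percentile rank = 100·(12 + 0.5·1)/14 = 100·12.5/14 = 89.29.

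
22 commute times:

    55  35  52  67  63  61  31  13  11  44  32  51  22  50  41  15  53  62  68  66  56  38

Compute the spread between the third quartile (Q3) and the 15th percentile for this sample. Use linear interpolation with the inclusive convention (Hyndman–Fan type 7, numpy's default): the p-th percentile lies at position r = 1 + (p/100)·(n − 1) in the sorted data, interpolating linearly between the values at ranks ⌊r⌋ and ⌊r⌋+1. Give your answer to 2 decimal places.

36.40

Sorted: 11, 13, 15, 22, 31, 32, 35, 38, 41, 44, 50, 51, 52, 53, 55, 56, 61, 62, 63, 66, 67, 68.
n = 22.
P15: r = 4.15; ranks 4–5 are 22, 31; interpolating gives 23.35.
P75: r = 16.75; ranks 16–17 are 56, 61; interpolating gives 59.75.
Difference: 59.75 − 23.35 = 36.4.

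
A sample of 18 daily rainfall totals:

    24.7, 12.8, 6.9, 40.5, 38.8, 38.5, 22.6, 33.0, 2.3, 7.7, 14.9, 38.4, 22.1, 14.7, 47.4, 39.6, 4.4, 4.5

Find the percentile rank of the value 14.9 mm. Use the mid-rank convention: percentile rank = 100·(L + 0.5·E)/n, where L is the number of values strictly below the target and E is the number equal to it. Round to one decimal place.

Sorted: 2.3, 4.4, 4.5, 6.9, 7.7, 12.8, 14.7, 14.9, 22.1, 22.6, 24.7, 33.0, 38.4, 38.5, 38.8, 39.6, 40.5, 47.4.
Count below 14.9: L = 7; count equal: E = 1; n = 18.
Percentile rank = 100·(7 + 0.5·1)/18 = 100·7.5/18 = 41.67.

41.7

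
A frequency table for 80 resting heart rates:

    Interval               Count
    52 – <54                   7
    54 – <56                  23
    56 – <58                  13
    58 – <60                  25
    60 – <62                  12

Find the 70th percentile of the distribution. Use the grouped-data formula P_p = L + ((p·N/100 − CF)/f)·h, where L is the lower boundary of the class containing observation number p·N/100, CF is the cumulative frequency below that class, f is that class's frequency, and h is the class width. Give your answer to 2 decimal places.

N = 80; target position k = 70/100 · 80 = 56.
Cumulative frequencies: 7, 30, 43, 68, 80.
Observation 56 falls in the class 58 – <60.
L = 58, CF = 43, f = 25, h = 2.
P70 = 58 + ((56 − 43)/25)·2 = 58 + 1.04 = 59.04.

59.04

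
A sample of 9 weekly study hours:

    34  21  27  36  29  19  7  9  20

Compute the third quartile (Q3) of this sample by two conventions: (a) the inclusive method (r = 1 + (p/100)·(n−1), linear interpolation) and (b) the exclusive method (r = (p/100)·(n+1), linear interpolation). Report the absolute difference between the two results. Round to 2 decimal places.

2.50

Sorted: 7, 9, 19, 20, 21, 27, 29, 34, 36.
n = 9.
(a) r = 7 → value at rank 7 = 29.
(b) r = 7.5; between ranks 7 (29) and 8 (34): 31.5.
|29 − 31.5| = 2.5.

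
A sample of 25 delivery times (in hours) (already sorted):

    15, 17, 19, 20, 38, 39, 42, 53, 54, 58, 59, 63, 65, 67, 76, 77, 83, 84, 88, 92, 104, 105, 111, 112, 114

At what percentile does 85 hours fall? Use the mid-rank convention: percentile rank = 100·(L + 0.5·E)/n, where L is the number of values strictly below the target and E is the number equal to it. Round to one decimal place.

72.0

Count below 85: L = 18; count equal: E = 0; n = 25.
Percentile rank = 100·(18 + 0.5·0)/25 = 100·18/25 = 72.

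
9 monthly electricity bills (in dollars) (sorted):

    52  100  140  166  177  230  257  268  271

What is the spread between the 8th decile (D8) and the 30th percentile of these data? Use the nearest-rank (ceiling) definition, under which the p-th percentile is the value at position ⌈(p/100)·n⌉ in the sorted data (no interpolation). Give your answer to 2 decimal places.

128.00

n = 9.
P30: rank ⌈30/100·9⌉ = 3 → 140.
P80: rank ⌈80/100·9⌉ = 8 → 268.
Difference: 268 − 140 = 128.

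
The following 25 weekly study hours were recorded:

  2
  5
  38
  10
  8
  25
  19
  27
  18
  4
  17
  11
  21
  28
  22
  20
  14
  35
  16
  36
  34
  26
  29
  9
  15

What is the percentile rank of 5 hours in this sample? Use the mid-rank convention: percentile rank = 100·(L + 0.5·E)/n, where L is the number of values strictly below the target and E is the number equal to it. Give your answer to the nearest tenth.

Sorted: 2, 4, 5, 8, 9, 10, 11, 14, 15, 16, 17, 18, 19, 20, 21, 22, 25, 26, 27, 28, 29, 34, 35, 36, 38.
Count below 5: L = 2; count equal: E = 1; n = 25.
Percentile rank = 100·(2 + 0.5·1)/25 = 100·2.5/25 = 10.

10.0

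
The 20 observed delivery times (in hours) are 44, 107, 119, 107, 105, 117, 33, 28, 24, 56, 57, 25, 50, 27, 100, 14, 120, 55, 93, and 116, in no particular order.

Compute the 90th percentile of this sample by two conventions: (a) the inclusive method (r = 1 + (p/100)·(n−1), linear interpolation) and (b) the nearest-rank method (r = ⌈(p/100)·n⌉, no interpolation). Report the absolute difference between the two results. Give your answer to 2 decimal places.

Sorted: 14, 24, 25, 27, 28, 33, 44, 50, 55, 56, 57, 93, 100, 105, 107, 107, 116, 117, 119, 120.
n = 20.
(a) r = 18.1; between ranks 18 (117) and 19 (119): 117.2.
(b) the nearest-rank method: rank 18 → 117.
|117.2 − 117| = 0.2.

0.20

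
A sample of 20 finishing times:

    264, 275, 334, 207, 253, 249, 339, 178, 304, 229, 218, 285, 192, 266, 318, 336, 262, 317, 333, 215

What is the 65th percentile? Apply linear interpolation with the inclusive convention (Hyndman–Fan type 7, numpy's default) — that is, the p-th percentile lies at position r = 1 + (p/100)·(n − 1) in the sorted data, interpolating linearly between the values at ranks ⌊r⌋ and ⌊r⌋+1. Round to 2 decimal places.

Sorted: 178, 192, 207, 215, 218, 229, 249, 253, 262, 264, 266, 275, 285, 304, 317, 318, 333, 334, 336, 339.
n = 20.
r = 1 + (65/100)·(20 − 1) = 1 + 12.35 = 13.35.
Rank 13 is 285 and rank 14 is 304.
Interpolate: 285 + 0.35·(304 − 285) = 285 + 0.35·19 = 291.65.

291.65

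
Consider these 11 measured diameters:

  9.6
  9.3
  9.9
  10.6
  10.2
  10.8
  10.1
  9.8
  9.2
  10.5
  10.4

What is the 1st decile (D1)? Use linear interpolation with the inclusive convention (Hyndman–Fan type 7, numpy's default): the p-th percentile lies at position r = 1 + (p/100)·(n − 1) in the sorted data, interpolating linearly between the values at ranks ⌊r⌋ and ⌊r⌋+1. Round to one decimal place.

9.3

Sorted: 9.2, 9.3, 9.6, 9.8, 9.9, 10.1, 10.2, 10.4, 10.5, 10.6, 10.8.
n = 11.
r = 1 + (10/100)·(11 − 1) = 1 + 1 = 2.
r is an integer, so P10 is the value at rank 2: 9.3.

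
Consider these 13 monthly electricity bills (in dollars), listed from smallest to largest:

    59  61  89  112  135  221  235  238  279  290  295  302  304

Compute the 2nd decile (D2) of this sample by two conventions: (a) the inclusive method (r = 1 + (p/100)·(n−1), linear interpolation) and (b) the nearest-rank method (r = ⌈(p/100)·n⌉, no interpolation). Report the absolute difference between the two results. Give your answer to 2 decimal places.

n = 13.
(a) r = 3.4; between ranks 3 (89) and 4 (112): 98.2.
(b) the nearest-rank method: rank 3 → 89.
|98.2 − 89| = 9.2.

9.20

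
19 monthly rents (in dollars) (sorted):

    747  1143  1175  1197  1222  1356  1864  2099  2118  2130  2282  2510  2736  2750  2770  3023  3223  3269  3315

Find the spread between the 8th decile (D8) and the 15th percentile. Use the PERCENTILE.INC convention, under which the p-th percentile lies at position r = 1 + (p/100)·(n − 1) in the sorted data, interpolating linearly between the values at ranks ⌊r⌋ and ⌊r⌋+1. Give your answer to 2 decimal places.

1680.80

n = 19.
P15: r = 3.7; ranks 3–4 are 1175, 1197; interpolating gives 1190.4.
P80: r = 15.4; ranks 15–16 are 2770, 3023; interpolating gives 2871.2.
Difference: 2871.2 − 1190.4 = 1680.8.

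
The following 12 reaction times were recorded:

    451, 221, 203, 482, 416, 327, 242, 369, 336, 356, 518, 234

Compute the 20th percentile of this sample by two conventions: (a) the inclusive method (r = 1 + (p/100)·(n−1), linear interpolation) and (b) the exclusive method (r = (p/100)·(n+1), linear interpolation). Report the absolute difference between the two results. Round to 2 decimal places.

6.80

Sorted: 203, 221, 234, 242, 327, 336, 356, 369, 416, 451, 482, 518.
n = 12.
(a) r = 3.2; between ranks 3 (234) and 4 (242): 235.6.
(b) r = 2.6; between ranks 2 (221) and 3 (234): 228.8.
|235.6 − 228.8| = 6.8.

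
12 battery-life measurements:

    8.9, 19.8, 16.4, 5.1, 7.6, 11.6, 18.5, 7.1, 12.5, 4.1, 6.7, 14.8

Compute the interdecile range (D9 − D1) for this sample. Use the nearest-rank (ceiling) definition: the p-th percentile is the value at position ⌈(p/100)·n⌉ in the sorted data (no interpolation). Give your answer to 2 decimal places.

13.40

Sorted: 4.1, 5.1, 6.7, 7.1, 7.6, 8.9, 11.6, 12.5, 14.8, 16.4, 18.5, 19.8.
n = 12.
P10: rank ⌈10/100·12⌉ = 2 → 5.1.
P90: rank ⌈90/100·12⌉ = 11 → 18.5.
Difference: 18.5 − 5.1 = 13.4.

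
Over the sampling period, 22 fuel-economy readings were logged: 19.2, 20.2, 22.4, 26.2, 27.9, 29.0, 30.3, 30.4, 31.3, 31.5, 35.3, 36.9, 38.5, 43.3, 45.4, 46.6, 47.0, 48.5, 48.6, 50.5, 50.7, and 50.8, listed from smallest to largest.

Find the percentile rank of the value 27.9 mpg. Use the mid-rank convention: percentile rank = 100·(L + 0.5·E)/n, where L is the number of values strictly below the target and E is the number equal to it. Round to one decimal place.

20.5

Count below 27.9: L = 4; count equal: E = 1; n = 22.
Percentile rank = 100·(4 + 0.5·1)/22 = 100·4.5/22 = 20.45.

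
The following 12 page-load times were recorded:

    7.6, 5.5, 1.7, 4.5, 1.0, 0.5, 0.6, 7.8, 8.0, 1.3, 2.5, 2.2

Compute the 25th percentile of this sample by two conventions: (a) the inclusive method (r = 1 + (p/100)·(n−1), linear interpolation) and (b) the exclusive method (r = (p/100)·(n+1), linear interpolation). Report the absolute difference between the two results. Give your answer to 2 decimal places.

Sorted: 0.5, 0.6, 1.0, 1.3, 1.7, 2.2, 2.5, 4.5, 5.5, 7.6, 7.8, 8.0.
n = 12.
(a) r = 3.75; between ranks 3 (1.0) and 4 (1.3): 1.225.
(b) r = 3.25; between ranks 3 (1.0) and 4 (1.3): 1.075.
|1.225 − 1.075| = 0.15.

0.15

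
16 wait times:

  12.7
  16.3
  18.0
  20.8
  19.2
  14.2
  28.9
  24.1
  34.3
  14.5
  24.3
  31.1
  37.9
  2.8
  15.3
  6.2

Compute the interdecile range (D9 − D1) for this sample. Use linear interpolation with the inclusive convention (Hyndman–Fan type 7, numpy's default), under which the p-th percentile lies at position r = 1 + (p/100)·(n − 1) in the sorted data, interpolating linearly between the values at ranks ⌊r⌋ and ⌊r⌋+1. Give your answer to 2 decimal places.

Sorted: 2.8, 6.2, 12.7, 14.2, 14.5, 15.3, 16.3, 18.0, 19.2, 20.8, 24.1, 24.3, 28.9, 31.1, 34.3, 37.9.
n = 16.
P10: r = 2.5; ranks 2–3 are 6.2, 12.7; interpolating gives 9.45.
P90: r = 14.5; ranks 14–15 are 31.1, 34.3; interpolating gives 32.7.
Difference: 32.7 − 9.45 = 23.25.

23.25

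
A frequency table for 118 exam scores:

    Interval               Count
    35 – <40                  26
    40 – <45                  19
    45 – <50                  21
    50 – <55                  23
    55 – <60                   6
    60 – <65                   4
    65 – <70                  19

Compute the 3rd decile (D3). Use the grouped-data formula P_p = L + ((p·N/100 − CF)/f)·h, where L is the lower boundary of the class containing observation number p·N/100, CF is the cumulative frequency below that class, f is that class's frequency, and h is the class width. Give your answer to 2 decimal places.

N = 118; target position k = 30/100 · 118 = 35.4.
Cumulative frequencies: 26, 45, 66, 89, 95, 99, 118.
Observation 35.4 falls in the class 40 – <45.
L = 40, CF = 26, f = 19, h = 5.
P30 = 40 + ((35.4 − 26)/19)·5 = 40 + 2.47368 = 42.4737.

42.47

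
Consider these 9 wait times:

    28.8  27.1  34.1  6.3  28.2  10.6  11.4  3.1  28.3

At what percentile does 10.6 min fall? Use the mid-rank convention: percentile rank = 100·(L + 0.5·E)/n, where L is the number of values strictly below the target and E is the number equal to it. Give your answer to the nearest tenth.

27.8

Sorted: 3.1, 6.3, 10.6, 11.4, 27.1, 28.2, 28.3, 28.8, 34.1.
Count below 10.6: L = 2; count equal: E = 1; n = 9.
Percentile rank = 100·(2 + 0.5·1)/9 = 100·2.5/9 = 27.78.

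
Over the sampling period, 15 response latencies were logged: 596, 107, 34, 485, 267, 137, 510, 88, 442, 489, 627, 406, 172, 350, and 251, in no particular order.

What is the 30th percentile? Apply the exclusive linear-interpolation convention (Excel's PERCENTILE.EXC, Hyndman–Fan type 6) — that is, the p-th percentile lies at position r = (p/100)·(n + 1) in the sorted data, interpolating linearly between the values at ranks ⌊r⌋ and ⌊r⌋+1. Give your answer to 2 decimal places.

165.00

Sorted: 34, 88, 107, 137, 172, 251, 267, 350, 406, 442, 485, 489, 510, 596, 627.
n = 15.
r = (30/100)·(15 + 1) = 4.8.
Rank 4 is 137 and rank 5 is 172.
Interpolate: 137 + 0.8·(172 − 137) = 137 + 0.8·35 = 165.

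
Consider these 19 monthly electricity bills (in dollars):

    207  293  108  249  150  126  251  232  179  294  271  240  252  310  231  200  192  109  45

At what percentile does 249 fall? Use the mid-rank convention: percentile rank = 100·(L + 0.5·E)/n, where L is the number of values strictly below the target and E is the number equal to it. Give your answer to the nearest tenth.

65.8

Sorted: 45, 108, 109, 126, 150, 179, 192, 200, 207, 231, 232, 240, 249, 251, 252, 271, 293, 294, 310.
Count below 249: L = 12; count equal: E = 1; n = 19.
Percentile rank = 100·(12 + 0.5·1)/19 = 100·12.5/19 = 65.79.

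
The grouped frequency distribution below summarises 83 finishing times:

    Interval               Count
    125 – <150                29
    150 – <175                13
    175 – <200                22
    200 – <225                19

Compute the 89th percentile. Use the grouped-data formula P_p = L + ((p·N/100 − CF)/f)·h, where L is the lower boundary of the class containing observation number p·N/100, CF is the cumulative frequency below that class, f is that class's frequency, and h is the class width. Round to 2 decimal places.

212.99

N = 83; target position k = 89/100 · 83 = 73.87.
Cumulative frequencies: 29, 42, 64, 83.
Observation 73.87 falls in the class 200 – <225.
L = 200, CF = 64, f = 19, h = 25.
P89 = 200 + ((73.87 − 64)/19)·25 = 200 + 12.9868 = 212.987.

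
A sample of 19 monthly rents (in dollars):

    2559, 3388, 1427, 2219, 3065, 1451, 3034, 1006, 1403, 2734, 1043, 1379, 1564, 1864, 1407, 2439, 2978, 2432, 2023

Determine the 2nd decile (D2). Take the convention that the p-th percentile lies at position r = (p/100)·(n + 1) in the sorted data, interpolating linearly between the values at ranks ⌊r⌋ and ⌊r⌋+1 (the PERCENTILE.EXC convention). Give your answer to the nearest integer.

Sorted: 1006, 1043, 1379, 1403, 1407, 1427, 1451, 1564, 1864, 2023, 2219, 2432, 2439, 2559, 2734, 2978, 3034, 3065, 3388.
n = 19.
r = (20/100)·(19 + 1) = 4.
r is an integer, so P20 is the value at rank 4: 1403.

1403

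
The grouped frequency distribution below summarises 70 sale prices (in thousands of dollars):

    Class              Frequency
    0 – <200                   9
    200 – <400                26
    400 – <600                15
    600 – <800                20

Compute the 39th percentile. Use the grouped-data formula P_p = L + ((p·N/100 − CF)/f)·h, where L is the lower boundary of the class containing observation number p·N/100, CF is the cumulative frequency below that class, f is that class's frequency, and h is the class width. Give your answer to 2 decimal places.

N = 70; target position k = 39/100 · 70 = 27.3.
Cumulative frequencies: 9, 35, 50, 70.
Observation 27.3 falls in the class 200 – <400.
L = 200, CF = 9, f = 26, h = 200.
P39 = 200 + ((27.3 − 9)/26)·200 = 200 + 140.769 = 340.769.

340.77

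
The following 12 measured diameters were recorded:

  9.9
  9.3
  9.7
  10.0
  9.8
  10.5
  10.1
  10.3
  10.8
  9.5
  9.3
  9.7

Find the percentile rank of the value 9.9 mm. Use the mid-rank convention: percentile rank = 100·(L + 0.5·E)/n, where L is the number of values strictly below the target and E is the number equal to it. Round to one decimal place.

54.2

Sorted: 9.3, 9.3, 9.5, 9.7, 9.7, 9.8, 9.9, 10.0, 10.1, 10.3, 10.5, 10.8.
Count below 9.9: L = 6; count equal: E = 1; n = 12.
Percentile rank = 100·(6 + 0.5·1)/12 = 100·6.5/12 = 54.17.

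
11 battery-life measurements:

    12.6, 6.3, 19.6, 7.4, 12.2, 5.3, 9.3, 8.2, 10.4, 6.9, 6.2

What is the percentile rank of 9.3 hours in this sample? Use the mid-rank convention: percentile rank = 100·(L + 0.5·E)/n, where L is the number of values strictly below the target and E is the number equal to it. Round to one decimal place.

59.1

Sorted: 5.3, 6.2, 6.3, 6.9, 7.4, 8.2, 9.3, 10.4, 12.2, 12.6, 19.6.
Count below 9.3: L = 6; count equal: E = 1; n = 11.
Percentile rank = 100·(6 + 0.5·1)/11 = 100·6.5/11 = 59.09.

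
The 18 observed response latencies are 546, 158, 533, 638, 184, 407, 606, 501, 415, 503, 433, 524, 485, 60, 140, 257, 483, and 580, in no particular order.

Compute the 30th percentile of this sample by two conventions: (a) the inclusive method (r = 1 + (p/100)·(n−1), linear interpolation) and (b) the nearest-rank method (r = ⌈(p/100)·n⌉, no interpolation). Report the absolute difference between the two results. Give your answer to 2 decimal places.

Sorted: 60, 140, 158, 184, 257, 407, 415, 433, 483, 485, 501, 503, 524, 533, 546, 580, 606, 638.
n = 18.
(a) r = 6.1; between ranks 6 (407) and 7 (415): 407.8.
(b) the nearest-rank method: rank 6 → 407.
|407.8 − 407| = 0.8.

0.80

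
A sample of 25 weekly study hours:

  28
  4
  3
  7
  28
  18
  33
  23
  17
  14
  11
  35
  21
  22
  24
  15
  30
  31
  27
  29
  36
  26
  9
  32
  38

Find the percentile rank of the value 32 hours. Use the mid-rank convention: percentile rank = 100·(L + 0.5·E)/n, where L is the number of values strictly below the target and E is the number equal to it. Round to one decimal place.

Sorted: 3, 4, 7, 9, 11, 14, 15, 17, 18, 21, 22, 23, 24, 26, 27, 28, 28, 29, 30, 31, 32, 33, 35, 36, 38.
Count below 32: L = 20; count equal: E = 1; n = 25.
Percentile rank = 100·(20 + 0.5·1)/25 = 100·20.5/25 = 82.

82.0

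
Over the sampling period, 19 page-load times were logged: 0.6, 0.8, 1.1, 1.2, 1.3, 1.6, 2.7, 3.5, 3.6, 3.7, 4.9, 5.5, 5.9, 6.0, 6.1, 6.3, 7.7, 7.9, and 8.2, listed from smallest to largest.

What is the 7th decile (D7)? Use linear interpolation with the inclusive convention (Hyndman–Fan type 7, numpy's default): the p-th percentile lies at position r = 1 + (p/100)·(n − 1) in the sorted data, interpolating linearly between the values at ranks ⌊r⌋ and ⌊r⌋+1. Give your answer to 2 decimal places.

n = 19.
r = 1 + (70/100)·(19 − 1) = 1 + 12.6 = 13.6.
Rank 13 is 5.9 and rank 14 is 6.0.
Interpolate: 5.9 + 0.6·(6.0 − 5.9) = 5.9 + 0.6·0.1 = 5.96.

5.96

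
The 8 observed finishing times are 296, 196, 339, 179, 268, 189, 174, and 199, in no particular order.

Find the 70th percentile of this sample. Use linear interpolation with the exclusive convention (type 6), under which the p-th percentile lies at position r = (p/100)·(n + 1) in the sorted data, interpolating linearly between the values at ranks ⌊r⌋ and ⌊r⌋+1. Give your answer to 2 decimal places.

Sorted: 174, 179, 189, 196, 199, 268, 296, 339.
n = 8.
r = (70/100)·(8 + 1) = 6.3.
Rank 6 is 268 and rank 7 is 296.
Interpolate: 268 + 0.3·(296 − 268) = 268 + 0.3·28 = 276.4.

276.40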